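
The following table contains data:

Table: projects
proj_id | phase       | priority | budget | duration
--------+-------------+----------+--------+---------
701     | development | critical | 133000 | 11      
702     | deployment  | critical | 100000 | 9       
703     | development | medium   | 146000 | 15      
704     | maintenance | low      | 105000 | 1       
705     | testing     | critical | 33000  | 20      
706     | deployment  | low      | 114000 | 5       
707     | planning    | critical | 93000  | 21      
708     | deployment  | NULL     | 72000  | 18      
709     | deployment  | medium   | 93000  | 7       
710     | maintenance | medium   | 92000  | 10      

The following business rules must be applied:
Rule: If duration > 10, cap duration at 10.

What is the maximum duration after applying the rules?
10

Step 1: Original maximum duration = 21
Step 2: Apply cap at 10
Step 3: 5 records had duration > 10 and were capped
Step 4: Maximum after transformation = 10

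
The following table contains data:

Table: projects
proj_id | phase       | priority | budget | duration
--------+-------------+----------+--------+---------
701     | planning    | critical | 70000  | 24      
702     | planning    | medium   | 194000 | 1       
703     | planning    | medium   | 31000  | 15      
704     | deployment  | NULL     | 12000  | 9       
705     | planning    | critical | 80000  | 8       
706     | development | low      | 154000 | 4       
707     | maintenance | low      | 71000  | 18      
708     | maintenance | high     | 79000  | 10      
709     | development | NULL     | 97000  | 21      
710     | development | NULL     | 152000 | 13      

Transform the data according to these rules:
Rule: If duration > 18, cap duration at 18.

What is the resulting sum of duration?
114

Step 1: 2 records have duration > 18
Step 2: These records originally summed to 45
Step 3: After capping: 2 × 18 = 36
Step 4: Unaffected records sum: 78
Step 5: Final sum = 36 + 78 = 114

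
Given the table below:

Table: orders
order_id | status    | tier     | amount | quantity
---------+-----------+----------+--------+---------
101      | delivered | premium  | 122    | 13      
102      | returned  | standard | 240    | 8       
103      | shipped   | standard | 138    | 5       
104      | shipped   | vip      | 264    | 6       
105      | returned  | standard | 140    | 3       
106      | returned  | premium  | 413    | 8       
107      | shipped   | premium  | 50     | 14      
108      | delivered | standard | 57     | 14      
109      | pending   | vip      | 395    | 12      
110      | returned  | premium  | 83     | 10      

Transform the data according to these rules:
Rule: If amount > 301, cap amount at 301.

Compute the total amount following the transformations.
1696

Step 1: 2 records have amount > 301
Step 2: These records originally summed to 808
Step 3: After capping: 2 × 301 = 602
Step 4: Unaffected records sum: 1094
Step 5: Final sum = 602 + 1094 = 1696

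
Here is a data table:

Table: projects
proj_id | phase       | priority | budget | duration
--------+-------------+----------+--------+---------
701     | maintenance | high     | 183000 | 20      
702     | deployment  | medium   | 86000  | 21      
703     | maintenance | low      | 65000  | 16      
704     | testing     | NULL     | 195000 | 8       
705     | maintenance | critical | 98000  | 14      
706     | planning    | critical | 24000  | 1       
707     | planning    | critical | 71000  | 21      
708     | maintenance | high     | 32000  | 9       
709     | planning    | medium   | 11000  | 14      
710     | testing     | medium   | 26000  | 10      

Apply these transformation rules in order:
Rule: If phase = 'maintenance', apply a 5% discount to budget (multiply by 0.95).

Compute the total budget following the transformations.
772100.0

Step 1: Records with phase = 'maintenance' have total budget = 378000
Step 2: Apply multiplier: 378000 × 0.95 = 359100.0
Step 3: Other records total: 413000
Step 4: Final sum = 359100.0 + 413000 = 772100.0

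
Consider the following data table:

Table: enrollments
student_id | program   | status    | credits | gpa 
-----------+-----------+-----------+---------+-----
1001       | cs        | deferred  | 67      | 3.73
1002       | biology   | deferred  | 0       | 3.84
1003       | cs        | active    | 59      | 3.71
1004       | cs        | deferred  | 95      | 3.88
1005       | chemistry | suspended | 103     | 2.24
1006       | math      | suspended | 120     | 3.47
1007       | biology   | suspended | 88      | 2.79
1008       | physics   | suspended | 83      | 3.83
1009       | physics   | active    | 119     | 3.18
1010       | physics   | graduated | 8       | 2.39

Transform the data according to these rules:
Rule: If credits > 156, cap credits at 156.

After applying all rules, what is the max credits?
120

Step 1: Original maximum credits = 120
Step 2: Check cap of 156 against maximum
Step 3: No records exceed the cap (max 120 <= cap 156), so no capping applies
Step 4: Maximum after transformation = 120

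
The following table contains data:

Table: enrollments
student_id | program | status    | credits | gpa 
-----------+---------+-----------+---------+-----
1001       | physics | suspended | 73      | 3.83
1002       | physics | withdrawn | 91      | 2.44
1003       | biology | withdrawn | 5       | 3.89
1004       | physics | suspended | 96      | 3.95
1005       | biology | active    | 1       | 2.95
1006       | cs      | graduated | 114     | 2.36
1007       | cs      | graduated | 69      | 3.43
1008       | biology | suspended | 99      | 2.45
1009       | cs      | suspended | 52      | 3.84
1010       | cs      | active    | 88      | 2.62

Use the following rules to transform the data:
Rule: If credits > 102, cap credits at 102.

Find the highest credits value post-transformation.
102

Step 1: Original maximum credits = 114
Step 2: Apply cap at 102
Step 3: 1 records had credits > 102 and were capped
Step 4: Maximum after transformation = 102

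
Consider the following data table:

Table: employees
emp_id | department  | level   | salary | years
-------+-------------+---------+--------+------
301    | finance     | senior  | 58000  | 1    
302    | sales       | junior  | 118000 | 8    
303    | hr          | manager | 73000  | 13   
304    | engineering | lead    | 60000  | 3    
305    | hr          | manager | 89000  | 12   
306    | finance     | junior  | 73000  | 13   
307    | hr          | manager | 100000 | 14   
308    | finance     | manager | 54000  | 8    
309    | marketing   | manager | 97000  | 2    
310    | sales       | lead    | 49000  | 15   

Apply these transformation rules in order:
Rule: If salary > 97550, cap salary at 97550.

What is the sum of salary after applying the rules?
748100

Step 1: 2 records have salary > 97550
Step 2: These records originally summed to 218000
Step 3: After capping: 2 × 97550 = 195100
Step 4: Unaffected records sum: 553000
Step 5: Final sum = 195100 + 553000 = 748100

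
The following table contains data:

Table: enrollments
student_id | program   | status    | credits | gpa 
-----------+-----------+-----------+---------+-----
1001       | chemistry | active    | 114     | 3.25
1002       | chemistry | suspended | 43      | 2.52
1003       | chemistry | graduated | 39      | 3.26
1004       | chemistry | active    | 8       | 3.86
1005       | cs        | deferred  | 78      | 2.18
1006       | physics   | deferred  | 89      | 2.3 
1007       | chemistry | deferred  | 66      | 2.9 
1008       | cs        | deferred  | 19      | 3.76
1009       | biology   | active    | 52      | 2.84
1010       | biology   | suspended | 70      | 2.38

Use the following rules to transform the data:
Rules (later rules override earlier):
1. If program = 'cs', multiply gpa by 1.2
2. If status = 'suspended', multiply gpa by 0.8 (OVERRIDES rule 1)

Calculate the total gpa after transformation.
29.46

Step 1: Rule 2 takes priority for records with status = 'suspended'
  - 2 records: 4.9 × 0.8 = 3.92
Step 2: Rule 1 applies to remaining records with program = 'cs'
  - 2 records: 5.94 × 1.2 = 7.13
Step 3: Other records unchanged: 18.41
Step 4: Final sum = 3.92 + 7.13 + 18.41 = 29.46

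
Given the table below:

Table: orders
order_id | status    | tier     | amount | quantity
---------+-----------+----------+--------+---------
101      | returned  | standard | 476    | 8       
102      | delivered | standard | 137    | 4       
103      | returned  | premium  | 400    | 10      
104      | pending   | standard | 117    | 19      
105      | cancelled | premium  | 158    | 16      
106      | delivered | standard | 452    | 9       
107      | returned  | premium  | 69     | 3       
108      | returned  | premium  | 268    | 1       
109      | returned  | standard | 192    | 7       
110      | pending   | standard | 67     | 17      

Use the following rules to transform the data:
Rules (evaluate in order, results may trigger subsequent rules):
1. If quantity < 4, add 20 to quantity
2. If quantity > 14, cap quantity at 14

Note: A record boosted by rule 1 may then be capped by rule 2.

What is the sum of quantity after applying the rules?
108

Step 1: Apply rule 1 to records with quantity < 4
  - 2 records get bonus of 20
  - Of these, 2 records then exceed 14 and get capped
Step 2: Apply rule 2 to records with quantity > 14
  - 3 records (original) are capped
Step 3: Calculate final sum = 108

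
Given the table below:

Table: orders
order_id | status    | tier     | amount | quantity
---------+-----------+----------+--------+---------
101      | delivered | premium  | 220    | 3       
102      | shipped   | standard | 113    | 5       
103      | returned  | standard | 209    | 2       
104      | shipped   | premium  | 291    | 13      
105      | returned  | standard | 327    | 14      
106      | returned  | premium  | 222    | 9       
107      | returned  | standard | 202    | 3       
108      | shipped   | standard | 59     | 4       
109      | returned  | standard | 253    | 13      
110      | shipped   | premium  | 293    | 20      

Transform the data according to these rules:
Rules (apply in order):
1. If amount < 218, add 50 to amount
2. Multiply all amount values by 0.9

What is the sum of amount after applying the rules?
2150.1

Step 1: Apply Rule 1 - Add 50 to records with amount < 218
  - 4 records affected: 583 + (4 × 50) = 783
  - Unaffected records: 1606
  - Sum after Rule 1: 2389
Step 2: Apply Rule 2 - Multiply all by 0.9
  - 2389 × 0.9 = 2150.1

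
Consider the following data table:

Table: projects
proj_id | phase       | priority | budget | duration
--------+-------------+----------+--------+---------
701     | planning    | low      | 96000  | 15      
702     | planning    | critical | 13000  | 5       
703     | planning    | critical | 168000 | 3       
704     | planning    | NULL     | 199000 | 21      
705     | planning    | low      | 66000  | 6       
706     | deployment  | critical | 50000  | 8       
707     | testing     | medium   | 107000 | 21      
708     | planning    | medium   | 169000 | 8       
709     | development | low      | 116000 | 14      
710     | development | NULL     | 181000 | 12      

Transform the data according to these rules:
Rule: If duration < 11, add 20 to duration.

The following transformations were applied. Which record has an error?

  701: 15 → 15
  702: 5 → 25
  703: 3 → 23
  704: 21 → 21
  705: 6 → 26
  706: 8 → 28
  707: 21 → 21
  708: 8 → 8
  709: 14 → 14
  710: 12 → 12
Record 708 has an error. The correct transformed value should be 28, not 8.

Step 1: Check each record against the rule
Step 2: Record 708 has duration = 8
Step 3: Since 8 < 11, the bonus should have been applied
Step 4: Correct value = 28, but claimed value = 8
Conclusion: Record 708 has the error.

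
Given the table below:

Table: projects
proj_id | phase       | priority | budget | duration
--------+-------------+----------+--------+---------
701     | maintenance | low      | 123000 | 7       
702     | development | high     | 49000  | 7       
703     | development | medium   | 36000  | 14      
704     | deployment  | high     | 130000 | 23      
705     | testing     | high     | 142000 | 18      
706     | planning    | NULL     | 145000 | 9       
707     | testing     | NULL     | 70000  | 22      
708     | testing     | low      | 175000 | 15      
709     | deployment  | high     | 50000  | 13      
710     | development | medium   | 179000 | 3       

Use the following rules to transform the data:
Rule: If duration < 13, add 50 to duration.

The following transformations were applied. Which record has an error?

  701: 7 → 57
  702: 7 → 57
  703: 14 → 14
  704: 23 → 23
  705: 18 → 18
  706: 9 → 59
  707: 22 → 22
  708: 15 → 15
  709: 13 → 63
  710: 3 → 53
Record 709 has an error. The correct transformed value should be 13, not 63.

Step 1: Check each record against the rule
Step 2: Record 709 has duration = 13
Step 3: Since 13 >= 13, the bonus should not have been applied
Step 4: Correct value = 13, but claimed value = 63
Conclusion: Record 709 has the error.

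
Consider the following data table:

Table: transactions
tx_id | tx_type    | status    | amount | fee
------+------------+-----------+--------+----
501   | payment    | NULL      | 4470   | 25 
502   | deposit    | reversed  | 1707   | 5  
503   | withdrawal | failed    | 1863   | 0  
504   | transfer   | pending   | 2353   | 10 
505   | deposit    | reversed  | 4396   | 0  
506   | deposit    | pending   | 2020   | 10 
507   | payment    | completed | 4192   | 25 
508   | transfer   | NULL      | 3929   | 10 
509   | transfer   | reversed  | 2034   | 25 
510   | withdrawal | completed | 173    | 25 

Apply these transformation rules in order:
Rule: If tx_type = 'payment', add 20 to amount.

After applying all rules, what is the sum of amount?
27177

Step 1: Count records where tx_type = 'payment': 2
Step 2: Total bonus added: 2 × 20 = 40
Step 3: Original sum of amount: 27137
Step 4: Final sum = 27137 + 40 = 27177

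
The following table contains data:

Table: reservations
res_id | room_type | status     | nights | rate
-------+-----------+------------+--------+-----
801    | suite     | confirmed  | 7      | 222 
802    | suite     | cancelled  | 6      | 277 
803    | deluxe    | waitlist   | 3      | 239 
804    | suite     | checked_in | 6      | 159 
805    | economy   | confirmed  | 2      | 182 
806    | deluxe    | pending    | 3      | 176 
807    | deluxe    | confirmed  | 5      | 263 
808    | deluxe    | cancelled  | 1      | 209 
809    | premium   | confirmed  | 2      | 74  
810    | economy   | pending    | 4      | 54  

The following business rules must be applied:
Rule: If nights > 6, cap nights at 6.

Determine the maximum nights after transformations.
6

Step 1: Original maximum nights = 7
Step 2: Apply cap at 6
Step 3: 1 records had nights > 6 and were capped
Step 4: Maximum after transformation = 6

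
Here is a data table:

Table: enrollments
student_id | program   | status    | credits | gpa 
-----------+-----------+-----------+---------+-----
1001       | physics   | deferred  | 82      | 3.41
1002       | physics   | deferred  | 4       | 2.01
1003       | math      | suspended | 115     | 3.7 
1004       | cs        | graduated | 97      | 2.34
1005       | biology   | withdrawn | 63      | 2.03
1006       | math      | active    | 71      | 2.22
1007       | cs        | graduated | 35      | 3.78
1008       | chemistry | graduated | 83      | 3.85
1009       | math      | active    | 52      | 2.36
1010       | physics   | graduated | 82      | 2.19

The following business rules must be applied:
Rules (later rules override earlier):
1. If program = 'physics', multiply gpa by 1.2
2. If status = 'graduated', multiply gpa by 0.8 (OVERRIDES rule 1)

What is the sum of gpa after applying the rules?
26.54

Step 1: Rule 2 takes priority for records with status = 'graduated'
  - 4 records: 12.16 × 0.8 = 9.73
Step 2: Rule 1 applies to remaining records with program = 'physics'
  - 2 records: 5.42 × 1.2 = 6.5
Step 3: Other records unchanged: 10.31
Step 4: Final sum = 9.73 + 6.5 + 10.31 = 26.54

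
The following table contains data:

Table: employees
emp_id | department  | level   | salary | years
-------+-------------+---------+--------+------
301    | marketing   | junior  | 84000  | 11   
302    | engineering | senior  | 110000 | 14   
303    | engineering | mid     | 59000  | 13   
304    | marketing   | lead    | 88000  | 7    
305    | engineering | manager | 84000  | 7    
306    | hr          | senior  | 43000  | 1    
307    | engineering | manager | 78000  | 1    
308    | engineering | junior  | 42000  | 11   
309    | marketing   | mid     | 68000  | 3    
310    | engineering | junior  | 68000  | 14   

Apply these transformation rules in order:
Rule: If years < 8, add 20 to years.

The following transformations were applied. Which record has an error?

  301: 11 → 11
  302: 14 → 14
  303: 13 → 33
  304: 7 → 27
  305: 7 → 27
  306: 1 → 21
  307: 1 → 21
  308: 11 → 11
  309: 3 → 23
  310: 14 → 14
Record 303 has an error. The correct transformed value should be 13, not 33.

Step 1: Check each record against the rule
Step 2: Record 303 has years = 13
Step 3: Since 13 >= 8, the bonus should not have been applied
Step 4: Correct value = 13, but claimed value = 33
Conclusion: Record 303 has the error.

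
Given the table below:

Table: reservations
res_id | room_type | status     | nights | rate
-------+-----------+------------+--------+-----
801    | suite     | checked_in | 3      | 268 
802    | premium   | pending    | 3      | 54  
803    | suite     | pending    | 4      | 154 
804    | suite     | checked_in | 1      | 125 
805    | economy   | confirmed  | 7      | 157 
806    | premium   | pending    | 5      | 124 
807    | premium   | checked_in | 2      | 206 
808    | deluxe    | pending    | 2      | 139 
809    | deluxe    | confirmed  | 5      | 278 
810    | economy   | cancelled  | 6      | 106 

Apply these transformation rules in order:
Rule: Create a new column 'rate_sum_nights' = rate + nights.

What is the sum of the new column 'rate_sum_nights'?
1649

Step 1: For each record, compute rate + nights
Example calculations:
  268 + 3 = 271
  54 + 3 = 57
  154 + 4 = 158
  ...
Step 2: Sum all derived values
Step 3: Total = 1649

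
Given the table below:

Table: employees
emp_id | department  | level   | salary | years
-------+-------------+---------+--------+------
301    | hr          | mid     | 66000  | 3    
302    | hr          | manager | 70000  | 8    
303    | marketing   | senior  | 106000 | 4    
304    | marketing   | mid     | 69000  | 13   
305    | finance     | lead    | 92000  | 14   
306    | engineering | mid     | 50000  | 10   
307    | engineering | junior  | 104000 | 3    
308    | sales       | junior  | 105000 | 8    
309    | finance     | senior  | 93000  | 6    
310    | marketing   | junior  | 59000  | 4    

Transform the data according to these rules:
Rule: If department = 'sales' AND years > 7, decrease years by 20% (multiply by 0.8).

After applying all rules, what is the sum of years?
71.4

Step 1: Find records where department = 'sales' AND years > 7
Step 2: 1 records match, summing to 8
Step 3: After multiplier: 8 × 0.8 = 6.4
Step 4: Unaffected records sum: 65
Step 5: Final sum = 6.4 + 65 = 71.4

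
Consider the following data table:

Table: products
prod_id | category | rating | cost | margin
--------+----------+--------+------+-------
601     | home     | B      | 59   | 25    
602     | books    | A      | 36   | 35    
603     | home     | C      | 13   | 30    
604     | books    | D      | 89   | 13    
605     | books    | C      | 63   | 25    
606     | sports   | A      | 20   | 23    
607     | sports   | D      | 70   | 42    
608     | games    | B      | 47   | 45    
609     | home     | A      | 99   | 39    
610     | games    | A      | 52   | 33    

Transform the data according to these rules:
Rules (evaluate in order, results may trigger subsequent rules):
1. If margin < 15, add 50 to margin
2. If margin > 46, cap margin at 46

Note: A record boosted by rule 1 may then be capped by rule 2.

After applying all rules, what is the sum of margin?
343

Step 1: Apply rule 1 to records with margin < 15
  - 1 records get bonus of 50
  - Of these, 1 records then exceed 46 and get capped
Step 2: Apply rule 2 to records with margin > 46
  - 0 records (original) are capped
Step 3: Calculate final sum = 343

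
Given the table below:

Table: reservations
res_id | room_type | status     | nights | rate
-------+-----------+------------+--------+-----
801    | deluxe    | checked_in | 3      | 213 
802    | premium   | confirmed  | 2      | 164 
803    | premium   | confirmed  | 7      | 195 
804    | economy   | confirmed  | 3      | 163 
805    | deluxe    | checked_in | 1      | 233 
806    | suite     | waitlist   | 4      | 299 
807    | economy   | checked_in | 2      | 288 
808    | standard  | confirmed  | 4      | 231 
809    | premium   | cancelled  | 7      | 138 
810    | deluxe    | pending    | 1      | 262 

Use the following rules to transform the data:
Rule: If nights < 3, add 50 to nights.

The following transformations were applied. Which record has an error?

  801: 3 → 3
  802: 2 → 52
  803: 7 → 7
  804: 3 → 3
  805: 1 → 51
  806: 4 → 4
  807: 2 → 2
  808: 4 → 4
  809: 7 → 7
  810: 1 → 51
Record 807 has an error. The correct transformed value should be 52, not 2.

Step 1: Check each record against the rule
Step 2: Record 807 has nights = 2
Step 3: Since 2 < 3, the bonus should have been applied
Step 4: Correct value = 52, but claimed value = 2
Conclusion: Record 807 has the error.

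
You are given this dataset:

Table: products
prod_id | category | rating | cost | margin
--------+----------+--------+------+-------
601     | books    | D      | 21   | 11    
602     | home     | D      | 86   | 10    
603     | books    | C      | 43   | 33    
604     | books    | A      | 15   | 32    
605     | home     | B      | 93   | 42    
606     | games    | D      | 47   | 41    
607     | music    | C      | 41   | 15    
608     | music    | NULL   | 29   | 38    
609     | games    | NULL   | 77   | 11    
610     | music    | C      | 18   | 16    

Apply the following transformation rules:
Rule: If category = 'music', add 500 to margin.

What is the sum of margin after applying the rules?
1749

Step 1: Count records where category = 'music': 3
Step 2: Total bonus added: 3 × 500 = 1500
Step 3: Original sum of margin: 249
Step 4: Final sum = 249 + 1500 = 1749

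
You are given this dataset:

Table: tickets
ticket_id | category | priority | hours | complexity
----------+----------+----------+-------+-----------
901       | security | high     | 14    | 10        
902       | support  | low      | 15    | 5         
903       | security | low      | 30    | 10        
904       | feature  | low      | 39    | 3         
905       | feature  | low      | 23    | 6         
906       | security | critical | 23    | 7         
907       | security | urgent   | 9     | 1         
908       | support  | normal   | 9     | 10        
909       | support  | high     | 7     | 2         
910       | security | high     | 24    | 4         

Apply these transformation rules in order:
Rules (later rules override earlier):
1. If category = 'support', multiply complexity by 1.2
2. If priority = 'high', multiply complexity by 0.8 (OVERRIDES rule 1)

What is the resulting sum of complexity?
57.8

Step 1: Rule 2 takes priority for records with priority = 'high'
  - 3 records: 16 × 0.8 = 12.8
Step 2: Rule 1 applies to remaining records with category = 'support'
  - 2 records: 15 × 1.2 = 18.0
Step 3: Other records unchanged: 27
Step 4: Final sum = 12.8 + 18.0 + 27 = 57.8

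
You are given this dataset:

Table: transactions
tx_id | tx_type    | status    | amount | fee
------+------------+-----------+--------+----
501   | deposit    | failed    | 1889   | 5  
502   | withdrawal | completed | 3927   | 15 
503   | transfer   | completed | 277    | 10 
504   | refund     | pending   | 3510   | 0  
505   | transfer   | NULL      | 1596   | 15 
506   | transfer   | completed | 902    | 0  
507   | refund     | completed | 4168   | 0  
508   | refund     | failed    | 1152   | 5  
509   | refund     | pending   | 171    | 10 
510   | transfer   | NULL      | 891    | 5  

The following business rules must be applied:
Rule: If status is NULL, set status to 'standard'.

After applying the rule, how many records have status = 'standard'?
2

Step 1: Count records where status IS NULL
Step 2: Found 2 records with NULL status
Step 3: These records will have status set to 'standard'
Step 4: Records already having status = 'standard': 0
Step 5: Answer: 2 + 0 = 2 records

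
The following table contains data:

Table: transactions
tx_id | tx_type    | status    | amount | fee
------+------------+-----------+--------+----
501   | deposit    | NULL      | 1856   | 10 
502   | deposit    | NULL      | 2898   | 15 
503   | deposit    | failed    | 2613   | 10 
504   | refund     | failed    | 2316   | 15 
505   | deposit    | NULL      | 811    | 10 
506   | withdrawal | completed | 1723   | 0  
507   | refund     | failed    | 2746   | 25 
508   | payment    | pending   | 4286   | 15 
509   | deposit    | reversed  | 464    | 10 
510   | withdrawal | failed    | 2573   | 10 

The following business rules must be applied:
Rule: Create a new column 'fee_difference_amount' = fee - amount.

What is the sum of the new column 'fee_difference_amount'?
-22166

Step 1: For each record, compute fee - amount
Example calculations:
  10 - 1856 = -1846
  15 - 2898 = -2883
  10 - 2613 = -2603
  ...
Step 2: Sum all derived values
Step 3: Total = -22166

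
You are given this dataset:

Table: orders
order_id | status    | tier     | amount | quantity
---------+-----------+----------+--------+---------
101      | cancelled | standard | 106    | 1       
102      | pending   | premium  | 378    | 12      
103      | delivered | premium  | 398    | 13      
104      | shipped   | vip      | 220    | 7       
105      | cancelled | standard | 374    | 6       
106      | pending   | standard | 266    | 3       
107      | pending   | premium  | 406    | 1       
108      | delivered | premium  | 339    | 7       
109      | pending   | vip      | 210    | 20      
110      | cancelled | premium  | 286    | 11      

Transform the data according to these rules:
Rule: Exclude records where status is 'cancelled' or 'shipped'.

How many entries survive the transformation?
6

Step 1: Count records to exclude
  - 3 (cancelled) + 1 (shipped) = 4 records
Step 2: Total records: 10
Step 3: Remaining = 10 - 4 = 6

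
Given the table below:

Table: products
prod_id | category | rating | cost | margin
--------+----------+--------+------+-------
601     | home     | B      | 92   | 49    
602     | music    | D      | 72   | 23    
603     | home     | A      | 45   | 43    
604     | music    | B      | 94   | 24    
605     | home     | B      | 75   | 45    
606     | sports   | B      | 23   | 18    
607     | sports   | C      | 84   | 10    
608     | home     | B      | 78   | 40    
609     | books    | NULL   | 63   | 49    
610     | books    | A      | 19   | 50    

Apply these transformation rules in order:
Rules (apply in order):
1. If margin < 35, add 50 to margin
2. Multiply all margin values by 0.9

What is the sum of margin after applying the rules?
495.9

Step 1: Apply Rule 1 - Add 50 to records with margin < 35
  - 4 records affected: 75 + (4 × 50) = 275
  - Unaffected records: 276
  - Sum after Rule 1: 551
Step 2: Apply Rule 2 - Multiply all by 0.9
  - 551 × 0.9 = 495.9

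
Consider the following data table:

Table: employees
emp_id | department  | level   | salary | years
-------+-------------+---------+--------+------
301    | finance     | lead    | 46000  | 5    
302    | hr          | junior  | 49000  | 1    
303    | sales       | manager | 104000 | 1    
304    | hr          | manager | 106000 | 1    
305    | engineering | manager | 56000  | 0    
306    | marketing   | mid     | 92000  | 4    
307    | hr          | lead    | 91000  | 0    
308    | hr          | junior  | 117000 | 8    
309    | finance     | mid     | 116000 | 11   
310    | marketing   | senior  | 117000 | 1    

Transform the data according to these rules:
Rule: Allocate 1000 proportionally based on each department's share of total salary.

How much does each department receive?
engineering: 62.64, finance: 181.21, hr: 406.04, marketing: 233.78, sales: 116.33

Step 1: Calculate total salary = 894000
Step 2: Calculate each department's proportion:
  engineering: 56000/894000 = 6.26% → 62.64
  finance: 162000/894000 = 18.12% → 181.21
  hr: 363000/894000 = 40.60% → 406.04
  marketing: 209000/894000 = 23.38% → 233.78
  sales: 104000/894000 = 11.63% → 116.33
Step 3: Verify: sum of allocations ≈ 1000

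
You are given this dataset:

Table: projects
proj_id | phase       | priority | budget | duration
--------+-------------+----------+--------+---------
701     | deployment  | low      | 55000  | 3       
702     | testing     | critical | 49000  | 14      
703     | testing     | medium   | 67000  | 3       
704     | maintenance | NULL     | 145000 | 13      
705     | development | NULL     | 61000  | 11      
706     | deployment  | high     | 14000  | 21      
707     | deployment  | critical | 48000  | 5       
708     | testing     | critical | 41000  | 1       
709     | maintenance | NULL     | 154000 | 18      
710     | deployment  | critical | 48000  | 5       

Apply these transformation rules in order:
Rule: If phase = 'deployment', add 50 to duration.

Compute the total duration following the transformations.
294

Step 1: Count records where phase = 'deployment': 4
Step 2: Total bonus added: 4 × 50 = 200
Step 3: Original sum of duration: 94
Step 4: Final sum = 94 + 200 = 294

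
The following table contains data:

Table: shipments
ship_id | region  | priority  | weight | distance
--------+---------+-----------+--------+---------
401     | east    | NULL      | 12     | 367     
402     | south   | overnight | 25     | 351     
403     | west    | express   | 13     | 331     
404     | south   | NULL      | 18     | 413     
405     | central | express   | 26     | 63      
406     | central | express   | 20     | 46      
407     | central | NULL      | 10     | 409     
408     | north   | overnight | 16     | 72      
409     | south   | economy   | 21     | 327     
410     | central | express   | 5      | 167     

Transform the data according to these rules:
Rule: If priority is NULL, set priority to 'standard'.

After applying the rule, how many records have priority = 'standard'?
3

Step 1: Count records where priority IS NULL
Step 2: Found 3 records with NULL priority
Step 3: These records will have priority set to 'standard'
Step 4: Records already having priority = 'standard': 0
Step 5: Answer: 3 + 0 = 3 records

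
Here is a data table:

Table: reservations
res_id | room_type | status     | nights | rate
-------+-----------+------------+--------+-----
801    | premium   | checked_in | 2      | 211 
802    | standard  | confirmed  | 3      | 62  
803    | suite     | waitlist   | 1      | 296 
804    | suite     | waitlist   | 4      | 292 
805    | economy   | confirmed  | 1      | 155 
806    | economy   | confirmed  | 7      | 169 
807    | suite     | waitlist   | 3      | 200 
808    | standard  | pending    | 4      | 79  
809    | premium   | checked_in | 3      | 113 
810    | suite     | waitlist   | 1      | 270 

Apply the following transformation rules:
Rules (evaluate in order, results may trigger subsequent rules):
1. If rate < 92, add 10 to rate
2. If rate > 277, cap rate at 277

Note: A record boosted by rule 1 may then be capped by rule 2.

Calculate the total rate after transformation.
1833

Step 1: Apply rule 1 to records with rate < 92
  - 2 records get bonus of 10
  - Of these, 0 records then exceed 277 and get capped
Step 2: Apply rule 2 to records with rate > 277
  - 2 records (original) are capped
Step 3: Calculate final sum = 1833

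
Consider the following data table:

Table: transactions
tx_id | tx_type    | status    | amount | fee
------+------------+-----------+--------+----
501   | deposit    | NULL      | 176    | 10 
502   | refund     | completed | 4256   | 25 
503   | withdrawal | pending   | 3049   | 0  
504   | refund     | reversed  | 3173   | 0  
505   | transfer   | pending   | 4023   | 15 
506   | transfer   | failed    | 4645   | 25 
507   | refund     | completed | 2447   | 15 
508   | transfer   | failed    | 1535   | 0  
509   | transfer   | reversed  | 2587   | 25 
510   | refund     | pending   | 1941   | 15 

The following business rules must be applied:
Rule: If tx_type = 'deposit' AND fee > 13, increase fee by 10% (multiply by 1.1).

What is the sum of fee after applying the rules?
130

Step 1: Find records where tx_type = 'deposit' AND fee > 13
Step 2: 0 records match, summing to 0
Step 3: After multiplier: 0 × 1.1 = 0.0
Step 4: Unaffected records sum: 130
Step 5: Final sum = 0.0 + 130 = 130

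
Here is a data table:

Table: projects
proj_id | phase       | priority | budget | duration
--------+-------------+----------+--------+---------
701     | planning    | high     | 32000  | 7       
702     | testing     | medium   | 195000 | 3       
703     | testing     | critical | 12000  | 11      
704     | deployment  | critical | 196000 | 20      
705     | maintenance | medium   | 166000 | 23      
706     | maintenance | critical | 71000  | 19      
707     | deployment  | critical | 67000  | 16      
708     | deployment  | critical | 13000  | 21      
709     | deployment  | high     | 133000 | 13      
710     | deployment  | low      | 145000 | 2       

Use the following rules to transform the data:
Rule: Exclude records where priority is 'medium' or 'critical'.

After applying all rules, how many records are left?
3

Step 1: Count records to exclude
  - 2 (medium) + 5 (critical) = 7 records
Step 2: Total records: 10
Step 3: Remaining = 10 - 7 = 3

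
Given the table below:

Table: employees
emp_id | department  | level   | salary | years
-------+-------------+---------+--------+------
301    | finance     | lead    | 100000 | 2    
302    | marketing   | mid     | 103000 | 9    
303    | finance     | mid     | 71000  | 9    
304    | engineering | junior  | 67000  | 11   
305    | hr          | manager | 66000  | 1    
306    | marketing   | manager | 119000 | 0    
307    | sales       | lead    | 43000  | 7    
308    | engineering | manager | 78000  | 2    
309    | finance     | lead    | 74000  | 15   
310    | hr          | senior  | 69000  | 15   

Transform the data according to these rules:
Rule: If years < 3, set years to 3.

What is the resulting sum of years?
78

Step 1: 4 records have years < 3
Step 2: These records originally summed to 5
Step 3: After setting to minimum: 4 × 3 = 12
Step 4: Unaffected records sum: 66
Step 5: Final sum = 12 + 66 = 78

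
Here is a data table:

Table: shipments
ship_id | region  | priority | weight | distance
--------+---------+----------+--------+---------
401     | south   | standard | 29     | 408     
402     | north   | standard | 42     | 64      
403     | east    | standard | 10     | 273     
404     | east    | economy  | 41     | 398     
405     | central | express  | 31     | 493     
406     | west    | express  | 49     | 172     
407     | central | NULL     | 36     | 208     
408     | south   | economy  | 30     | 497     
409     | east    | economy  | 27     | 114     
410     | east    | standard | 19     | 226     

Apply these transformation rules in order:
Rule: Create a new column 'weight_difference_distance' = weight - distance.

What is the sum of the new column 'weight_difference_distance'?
-2539

Step 1: For each record, compute weight - distance
Example calculations:
  29 - 408 = -379
  42 - 64 = -22
  10 - 273 = -263
  ...
Step 2: Sum all derived values
Step 3: Total = -2539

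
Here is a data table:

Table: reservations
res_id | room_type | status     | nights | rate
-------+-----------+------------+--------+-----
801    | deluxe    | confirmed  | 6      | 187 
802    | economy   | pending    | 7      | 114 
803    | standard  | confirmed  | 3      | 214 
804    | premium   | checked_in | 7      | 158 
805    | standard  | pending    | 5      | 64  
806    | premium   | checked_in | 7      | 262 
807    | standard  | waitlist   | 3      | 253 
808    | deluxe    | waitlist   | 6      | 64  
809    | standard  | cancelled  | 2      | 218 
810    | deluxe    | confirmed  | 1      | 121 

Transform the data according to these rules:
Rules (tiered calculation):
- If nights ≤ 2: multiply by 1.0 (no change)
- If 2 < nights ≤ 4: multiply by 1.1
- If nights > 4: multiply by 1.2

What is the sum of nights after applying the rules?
55.2

Step 1: Tier 1 (nights ≤ 2): 2 records, sum = 3 × 1.0 = 3.0
Step 2: Tier 2 (2 < nights ≤ 4): 2 records, sum = 6 × 1.1 = 6.6
Step 3: Tier 3 (nights > 4): 6 records, sum = 38 × 1.2 = 45.6
Step 4: Final sum = 3.0 + 6.6 + 45.6 = 55.2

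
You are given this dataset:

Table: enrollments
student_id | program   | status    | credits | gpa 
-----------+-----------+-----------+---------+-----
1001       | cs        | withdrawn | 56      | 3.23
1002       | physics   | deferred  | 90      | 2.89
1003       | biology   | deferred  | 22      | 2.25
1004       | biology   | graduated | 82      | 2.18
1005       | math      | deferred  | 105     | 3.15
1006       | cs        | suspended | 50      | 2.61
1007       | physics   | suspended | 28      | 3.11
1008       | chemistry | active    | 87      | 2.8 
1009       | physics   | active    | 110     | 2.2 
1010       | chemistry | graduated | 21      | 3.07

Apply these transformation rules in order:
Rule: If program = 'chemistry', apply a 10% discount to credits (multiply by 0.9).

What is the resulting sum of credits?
640.2

Step 1: Records with program = 'chemistry' have total credits = 108
Step 2: Apply multiplier: 108 × 0.9 = 97.2
Step 3: Other records total: 543
Step 4: Final sum = 97.2 + 543 = 640.2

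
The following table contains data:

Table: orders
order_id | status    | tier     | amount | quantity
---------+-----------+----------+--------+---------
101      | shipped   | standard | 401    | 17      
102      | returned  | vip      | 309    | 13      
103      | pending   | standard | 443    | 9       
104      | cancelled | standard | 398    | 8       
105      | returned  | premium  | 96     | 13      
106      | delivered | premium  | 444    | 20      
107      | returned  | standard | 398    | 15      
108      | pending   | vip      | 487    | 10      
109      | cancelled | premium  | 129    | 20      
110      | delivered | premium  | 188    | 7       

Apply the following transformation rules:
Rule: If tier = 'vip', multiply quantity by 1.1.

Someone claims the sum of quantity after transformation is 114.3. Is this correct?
No, the correct result is 134.3.

Step 1: Calculate the correct sum after transformation
Step 2: Apply multiplier 1.1 to records where tier = 'vip'
Step 3: Correct result = 134.3
Step 4: Claimed result = 114.3
Step 5: 134.3 ≠ 114.3
Conclusion: The claimed result is incorrect. The correct answer is 134.3.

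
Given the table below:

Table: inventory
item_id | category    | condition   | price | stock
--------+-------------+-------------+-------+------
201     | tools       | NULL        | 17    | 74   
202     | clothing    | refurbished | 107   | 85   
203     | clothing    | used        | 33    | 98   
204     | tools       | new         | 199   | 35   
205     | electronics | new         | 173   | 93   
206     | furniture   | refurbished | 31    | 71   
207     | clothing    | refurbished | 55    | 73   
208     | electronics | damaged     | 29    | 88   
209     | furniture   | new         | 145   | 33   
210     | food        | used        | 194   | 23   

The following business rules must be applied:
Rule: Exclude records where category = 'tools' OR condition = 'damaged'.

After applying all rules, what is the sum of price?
738

Step 1: Find records where category = 'tools' OR condition = 'damaged'
Step 2: 3 records match, summing to 245
Step 3: Original sum: 983
Step 4: Remaining sum = 983 - 245 = 738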